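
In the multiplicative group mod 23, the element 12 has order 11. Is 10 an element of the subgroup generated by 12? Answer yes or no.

no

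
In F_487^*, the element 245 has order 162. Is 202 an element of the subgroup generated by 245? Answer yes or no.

202 ∈ ⟨245⟩ iff 202^162 ≡ 1 (mod 487), since |⟨245⟩| = 162.
202^162 mod 487 = 232.
Since 232 ≠ 1, 202 does not lie in the subgroup.

no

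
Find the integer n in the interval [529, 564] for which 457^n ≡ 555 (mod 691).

563

Compute 457^529 mod 691 = 308, then multiply by 457 repeatedly:
  457^529=308  457^530=483  457^531=302  457^532=505  457^533=682
  457^534=33  457^535=570  457^536=674  457^537=523  457^538=616
  457^539=275  457^540=604  457^541=319  457^542=673  457^543=66
  457^544=449  457^545=657  457^546=355  457^547=541  457^548=550
  457^549=517  457^550=638  457^551=655  457^552=132  457^553=207
  457^554=623  457^555=19  457^556=391  457^557=409  457^558=343
  457^559=585  457^560=619  457^561=264  457^562=414  457^563=555
Found 555 at exponent 563.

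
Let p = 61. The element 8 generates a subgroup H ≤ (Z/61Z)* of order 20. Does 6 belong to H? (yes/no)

6 ∈ ⟨8⟩ iff 6^20 ≡ 1 (mod 61), since |⟨8⟩| = 20.
6^20 mod 61 = 47.
Since 47 ≠ 1, 6 does not lie in the subgroup.

no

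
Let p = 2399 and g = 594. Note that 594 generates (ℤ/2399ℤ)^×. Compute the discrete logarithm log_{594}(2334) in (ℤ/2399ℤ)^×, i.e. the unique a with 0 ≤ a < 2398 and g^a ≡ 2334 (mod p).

1160

Baby-step giant-step with m = ceil(sqrt(2398)) = 49.
Baby table (594^j mod 2399 for j=0..48):
  0:1  1:594  2:183  3:747  4:2302  5:2357  6:1441  7:1910
  8:2212  9:1675  10:1764  11:1852  12:1346  13:657  14:1620  15:281
  16:1383  17:1044  18:1194  19:1531  20:193  21:1889  22:1733  23:231
  24:471  25:1490  26:2228  27:1583  28:2293  29:1809  30:2193  31:2384
  32:686  33:2053  34:790  35:1455  36:630  37:2375  38:138  39:406
  40:1264  41:2328  42:1008  43:1401  44:2140  45:2089  46:583  47:846
  48:1133
Giant step factor: 594^(-49) ≡ 2210 (mod 2399).
Scan 2334·2210^i mod 2399 for i = 0, 1, …:
  i=0: 2334   i=1: 290   i=2: 367   i=3: 208
  i=4: 1471   i=5: 265   i=6: 294   i=7: 2010
  i=8: 1551   i=9: 1938     …   i=22: 243
  i=23: 2053
Match at i=23, j=33: a = 23·49 + 33 = 1160.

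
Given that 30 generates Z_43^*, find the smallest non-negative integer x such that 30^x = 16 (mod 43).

6

Baby-step giant-step with m = ceil(sqrt(42)) = 7.
Baby table (30^j mod 43 for j=0..6):
  0:1  1:30  2:40  3:39  4:9  5:12  6:16
Giant step factor: 30^(-7) ≡ 37 (mod 43).
Scan 16·37^i mod 43 for i = 0, 1, …:
  i=0: 16
Match at i=0, j=6: x = 0·7 + 6 = 6.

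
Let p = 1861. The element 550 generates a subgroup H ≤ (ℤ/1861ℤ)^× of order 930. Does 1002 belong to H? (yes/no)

1002 ∈ ⟨550⟩ iff 1002^930 ≡ 1 (mod 1861), since |⟨550⟩| = 930.
1002^930 mod 1861 = 1860.
Since 1860 ≠ 1, 1002 does not lie in the subgroup.

no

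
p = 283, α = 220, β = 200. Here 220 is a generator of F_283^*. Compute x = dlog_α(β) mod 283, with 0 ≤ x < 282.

Baby-step giant-step with m = ceil(sqrt(282)) = 17.
Baby table (220^j mod 283 for j=0..16):
  0:1  1:220  2:7  3:125  4:49  5:26  6:60  7:182
  8:137  9:142  10:110  11:145  12:204  13:166  14:13  15:30
  16:91
Giant step factor: 220^(-17) ≡ 31 (mod 283).
Scan 200·31^i mod 283 for i = 0, 1, …:
  i=0: 200   i=1: 257   i=2: 43   i=3: 201
  i=4: 5   i=5: 155   i=6: 277   i=7: 97
  i=8: 177   i=9: 110
Match at i=9, j=10: x = 9·17 + 10 = 163.

163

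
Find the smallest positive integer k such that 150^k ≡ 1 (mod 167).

83

The order of 150 must divide p − 1 = 166 = 2 · 83.
Divisors: 1, 2, 83, 166.
Check each in increasing order: 150^1 ≡ 150;  150^2 ≡ 122;  150^83 ≡ 1.
Smallest exponent giving 1 is 83.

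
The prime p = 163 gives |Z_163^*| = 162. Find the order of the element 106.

The order of 106 must divide p − 1 = 162 = 2 · 3^4.
Divisors: 1, 2, 3, 6, 9, 18, 27, 54, 81, 162.
Check each in increasing order: 106^1 ≡ 106;  106^2 ≡ 152;  106^3 ≡ 138;  106^6 ≡ 136;  106^9 ≡ 23;  106^18 ≡ 40;  106^27 ≡ 105;  106^54 ≡ 104;  106^81 ≡ 162;  106^162 ≡ 1.
Smallest exponent giving 1 is 162.

162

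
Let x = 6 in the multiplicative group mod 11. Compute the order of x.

10

The order of 6 must divide p − 1 = 10 = 2 · 5.
Divisors: 1, 2, 5, 10.
Check each in increasing order: 6^1 ≡ 6;  6^2 ≡ 3;  6^5 ≡ 10;  6^10 ≡ 1.
Smallest exponent giving 1 is 10.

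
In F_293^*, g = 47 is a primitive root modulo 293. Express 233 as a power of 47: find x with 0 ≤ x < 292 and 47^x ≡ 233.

Baby-step giant-step with m = ceil(sqrt(292)) = 18.
Baby table (47^j mod 293 for j=0..17):
  0:1  1:47  2:158  3:101  4:59  5:136  6:239  7:99
  8:258  9:113  10:37  11:274  12:279  13:221  14:132  15:51
  16:53  17:147
Giant step factor: 47^(-18) ≡ 212 (mod 293).
Scan 233·212^i mod 293 for i = 0, 1, …:
  i=0: 233   i=1: 172   i=2: 132
Match at i=2, j=14: x = 2·18 + 14 = 50.

50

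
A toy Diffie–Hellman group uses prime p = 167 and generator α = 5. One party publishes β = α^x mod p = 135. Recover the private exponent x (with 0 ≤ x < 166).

Baby-step giant-step with m = ceil(sqrt(166)) = 13.
Baby table (5^j mod 167 for j=0..12):
  0:1  1:5  2:25  3:125  4:124  5:119  6:94  7:136
  8:12  9:60  10:133  11:164  12:152
Giant step factor: 5^(-13) ≡ 118 (mod 167).
Scan 135·118^i mod 167 for i = 0, 1, …:
  i=0: 135   i=1: 65   i=2: 155   i=3: 87
  i=4: 79   i=5: 137   i=6: 134   i=7: 114
  i=8: 92   i=9: 1
Match at i=9, j=0: x = 9·13 + 0 = 117.

117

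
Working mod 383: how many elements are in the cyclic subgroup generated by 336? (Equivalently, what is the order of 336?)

The order of 336 must divide p − 1 = 382 = 2 · 191.
Divisors: 1, 2, 191, 382.
Check each in increasing order: 336^1 ≡ 336;  336^2 ≡ 294;  336^191 ≡ 1.
Smallest exponent giving 1 is 191.

191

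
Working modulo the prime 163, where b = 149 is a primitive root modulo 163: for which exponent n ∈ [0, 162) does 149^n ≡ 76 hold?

5

Successive powers of 149 modulo 163:
  149^0=1  149^1=149  149^2=33  149^3=27  149^4=111  149^5=76
So 149^5 ≡ 76 (mod 163), giving n = 5.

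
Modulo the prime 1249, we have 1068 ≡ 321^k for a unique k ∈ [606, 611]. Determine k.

Compute 321^606 mod 1249 = 1239, then multiply by 321 repeatedly:
  321^606=1239  321^607=537  321^608=15  321^609=1068
Found 1068 at exponent 609.

609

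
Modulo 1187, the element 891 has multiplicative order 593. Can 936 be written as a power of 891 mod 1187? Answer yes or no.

no

936 ∈ ⟨891⟩ iff 936^593 ≡ 1 (mod 1187), since |⟨891⟩| = 593.
936^593 mod 1187 = 1186.
Since 1186 ≠ 1, 936 does not lie in the subgroup.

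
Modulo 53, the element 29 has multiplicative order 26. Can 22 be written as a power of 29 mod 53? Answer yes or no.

no

22 ∈ ⟨29⟩ iff 22^26 ≡ 1 (mod 53), since |⟨29⟩| = 26.
22^26 mod 53 = 52.
Since 52 ≠ 1, 22 does not lie in the subgroup.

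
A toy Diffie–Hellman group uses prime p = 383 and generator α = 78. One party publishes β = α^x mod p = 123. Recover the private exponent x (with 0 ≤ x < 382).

339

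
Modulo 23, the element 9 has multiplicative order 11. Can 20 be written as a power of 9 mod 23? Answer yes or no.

⟨9⟩ has order 11; its elements mod 23 are {1, 2, 3, 4, 6, 8, 9, 12, 13, 16, 18}.
20 is not in this set.

no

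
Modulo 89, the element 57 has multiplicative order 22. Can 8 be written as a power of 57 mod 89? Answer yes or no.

yes

⟨57⟩ has order 22; its elements mod 89 are {1, 2, 4, 8, 11, 16, 22, 25, 32, 39, 44, 45, 50, 57, 64, 67, 73, 78, 81, 85, 87, 88}.
8 is in this set.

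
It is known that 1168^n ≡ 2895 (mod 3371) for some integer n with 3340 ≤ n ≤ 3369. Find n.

Compute 1168^3340 mod 3371 = 502, then multiply by 1168 repeatedly:
  1168^3340=502  1168^3341=3153  1168^3342=1572  1168^3343=2272  1168^3344=719
  1168^3345=413  1168^3346=331  1168^3347=2314  1168^3348=2581  1168^3349=934
  1168^3350=2079  1168^3351=1152  1168^3352=507  1168^3353=2251  1168^3354=3159
  1168^3355=1838  1168^3356=2828  1168^3357=2895
Found 2895 at exponent 3357.

3357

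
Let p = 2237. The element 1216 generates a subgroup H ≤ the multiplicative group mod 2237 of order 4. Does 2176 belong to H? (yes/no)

no

⟨1216⟩ has order 4; its elements mod 2237 are {1, 1021, 1216, 2236}.
2176 is not in this set.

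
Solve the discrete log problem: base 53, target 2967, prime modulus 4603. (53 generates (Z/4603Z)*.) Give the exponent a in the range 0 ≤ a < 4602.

Baby-step giant-step with m = ceil(sqrt(4602)) = 68.
Baby table (53^j mod 4603 for j=0..67):
  0:1  1:53  2:2809  3:1581  4:939  5:3737  6:132  7:2393
  8:2548  9:1557  10:4270  11:763  12:3615  13:2872  14:317  15:2992
  16:2074  17:4053  18:3071  19:1658  20:417  21:3689  22:2191  23:1048
  24:308  25:2515  26:4411  27:3633  28:3826  29:246  30:3832  31:564
  32:2274  33:844  34:3305  35:251  36:4097  37:800  38:973  39:936
  40:3578  41:911  42:2253  43:4334  44:4155  45:3874  46:2790  47:574
  48:2804  49:1316  50:703  51:435  52:40  53:2120  54:1888  55:3401
  56:736  57:2184  58:677  59:3660  60:654  61:2441  62:489  63:2902
  64:1907  65:4408  66:3474  67:2
Giant step factor: 53^(-68) ≡ 3170 (mod 4603).
Scan 2967·3170^i mod 4603 for i = 0, 1, …:
  i=0: 2967   i=1: 1461   i=2: 752   i=3: 4089
  i=4: 82   i=5: 2172   i=6: 3755   i=7: 4595
  i=8: 2258   i=9: 195     …   i=42: 2199
  i=43: 1888
Match at i=43, j=54: a = 43·68 + 54 = 2978.

2978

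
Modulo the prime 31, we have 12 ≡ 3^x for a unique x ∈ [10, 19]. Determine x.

Compute 3^10 mod 31 = 25, then multiply by 3 repeatedly:
  3^10=25  3^11=13  3^12=8  3^13=24  3^14=10
  3^15=30  3^16=28  3^17=22  3^18=4  3^19=12
Found 12 at exponent 19.

19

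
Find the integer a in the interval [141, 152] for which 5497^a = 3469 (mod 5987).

Compute 5497^141 mod 5987 = 2254, then multiply by 5497 repeatedly:
  5497^141=2254  5497^142=3135  5497^143=2509  5497^144=3912  5497^145=4947
  5497^146=705  5497^147=1796  5497^148=49  5497^149=5925  5497^150=445
  5497^151=3469
Found 3469 at exponent 151.

151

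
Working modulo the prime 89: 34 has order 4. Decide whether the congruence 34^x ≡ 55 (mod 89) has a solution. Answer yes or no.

yes

55 ∈ ⟨34⟩ iff 55^4 ≡ 1 (mod 89), since |⟨34⟩| = 4.
55^4 mod 89 = 1.
Since 1 = 1, 55 lies in the subgroup.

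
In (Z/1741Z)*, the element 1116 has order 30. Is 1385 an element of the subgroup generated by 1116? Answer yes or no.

1385 ∈ ⟨1116⟩ iff 1385^30 ≡ 1 (mod 1741), since |⟨1116⟩| = 30.
1385^30 mod 1741 = 1.
Since 1 = 1, 1385 lies in the subgroup.

yes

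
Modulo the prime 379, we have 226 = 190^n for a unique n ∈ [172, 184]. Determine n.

Compute 190^172 mod 379 = 62, then multiply by 190 repeatedly:
  190^172=62  190^173=31  190^174=205  190^175=292  190^176=146
  190^177=73  190^178=226
Found 226 at exponent 178.

178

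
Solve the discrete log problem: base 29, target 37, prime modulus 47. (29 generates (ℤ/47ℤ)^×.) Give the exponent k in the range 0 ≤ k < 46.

Baby-step giant-step with m = ceil(sqrt(46)) = 7.
Baby table (29^j mod 47 for j=0..6):
  0:1  1:29  2:42  3:43  4:25  5:20  6:16
Giant step factor: 29^(-7) ≡ 39 (mod 47).
Scan 37·39^i mod 47 for i = 0, 1, …:
  i=0: 37   i=1: 33   i=2: 18   i=3: 44
  i=4: 24   i=5: 43
Match at i=5, j=3: k = 5·7 + 3 = 38.

38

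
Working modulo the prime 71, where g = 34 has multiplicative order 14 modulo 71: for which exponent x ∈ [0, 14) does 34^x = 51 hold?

9

Successive powers of 34 modulo 71:
  34^0=1  34^1=34  34^2=20  34^3=41  34^4=45  34^5=39
  34^6=48  34^7=70  34^8=37  34^9=51
So 34^9 ≡ 51 (mod 71), giving x = 9.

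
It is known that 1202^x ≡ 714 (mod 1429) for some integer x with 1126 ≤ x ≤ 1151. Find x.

1139

Compute 1202^1126 mod 1429 = 1073, then multiply by 1202 repeatedly:
  1202^1126=1073  1202^1127=788  1202^1128=1178  1202^1129=1246  1202^1130=100
  1202^1131=164  1202^1132=1355  1202^1133=1079  1202^1134=855  1202^1135=259
  1202^1136=1225  1202^1137=580  1202^1138=1237  1202^1139=714
Found 714 at exponent 1139.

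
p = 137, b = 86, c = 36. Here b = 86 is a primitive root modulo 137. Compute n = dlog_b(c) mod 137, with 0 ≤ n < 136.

Baby-step giant-step with m = ceil(sqrt(136)) = 12.
Baby table (86^j mod 137 for j=0..11):
  0:1  1:86  2:135  3:102  4:4  5:70  6:129  7:134
  8:16  9:6  10:105  11:125
Giant step factor: 86^(-12) ≡ 15 (mod 137).
Scan 36·15^i mod 137 for i = 0, 1, …:
  i=0: 36   i=1: 129
Match at i=1, j=6: n = 1·12 + 6 = 18.

18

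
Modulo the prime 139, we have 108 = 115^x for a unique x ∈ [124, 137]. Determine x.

133

Compute 115^124 mod 139 = 107, then multiply by 115 repeatedly:
  115^124=107  115^125=73  115^126=55  115^127=70  115^128=127
  115^129=10  115^130=38  115^131=61  115^132=65  115^133=108
Found 108 at exponent 133.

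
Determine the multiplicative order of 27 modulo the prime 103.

34

The order of 27 must divide p − 1 = 102 = 2 · 3 · 17.
Divisors: 1, 2, 3, 6, 17, 34, 51, 102.
Check each in increasing order: 27^1 ≡ 27;  27^2 ≡ 8;  27^3 ≡ 10;  27^6 ≡ 100;  27^17 ≡ 102;  27^34 ≡ 1.
Smallest exponent giving 1 is 34.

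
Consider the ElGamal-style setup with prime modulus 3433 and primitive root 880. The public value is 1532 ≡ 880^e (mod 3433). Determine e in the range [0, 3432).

Baby-step giant-step with m = ceil(sqrt(3432)) = 59.
Baby table (880^j mod 3433 for j=0..58):
  0:1  1:880  2:1975  3:902  4:737  5:3156  6:3416  7:2205
  8:755  9:1831  10:1203  11:1276  12:289  13:278  14:897  15:3203
  16:147  17:2339  18:1953  19:2140  20:1916  21:477  22:934  23:1433
  24:1129  25:1383  26:1758  27:2190  28:1287  29:3103  30:1405  31:520
  32:1011  33:533  34:2152  35:2177  36:146  37:1459  38:3411  39:1238
  40:1179  41:754  42:951  43:2661  44:374  45:2985  46:555  47:914
  48:998  49:2825  50:508  51:750  52:864  53:1627  54:199  55:37
  56:1663  57:982  58:2477
Giant step factor: 880^(-59) ≡ 2764 (mod 3433).
Scan 1532·2764^i mod 3433 for i = 0, 1, …:
  i=0: 1532   i=1: 1559   i=2: 661   i=3: 648
  i=4: 2479   i=5: 3121   i=6: 2748   i=7: 1676
  i=8: 1347   i=9: 1736     …   i=55: 221
  i=56: 3203
Match at i=56, j=15: e = 56·59 + 15 = 3319.

3319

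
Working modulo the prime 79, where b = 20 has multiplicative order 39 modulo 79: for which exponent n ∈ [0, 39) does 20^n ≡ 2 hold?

Successive powers of 20 modulo 79:
  20^0=1  20^1=20  20^2=5  20^3=21  20^4=25  20^5=26
  20^6=46  20^7=51  20^8=72  20^9=18  20^10=44  20^11=11
  20^12=62  20^13=55  20^14=73  20^15=38  20^16=49  20^17=32
  20^18=8  20^19=2
So 20^19 ≡ 2 (mod 79), giving n = 19.

19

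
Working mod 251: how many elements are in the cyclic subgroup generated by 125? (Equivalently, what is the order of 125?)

The order of 125 must divide p − 1 = 250 = 2 · 5^3.
Divisors: 1, 2, 5, 10, 25, 50, 125, 250.
Check each in increasing order: 125^1 ≡ 125;  125^2 ≡ 63;  125^5 ≡ 149;  125^10 ≡ 113;  125^25 ≡ 1.
Smallest exponent giving 1 is 25.

25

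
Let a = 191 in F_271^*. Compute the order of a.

The order of 191 must divide p − 1 = 270 = 2 · 3^3 · 5.
Divisors: 1, 2, 3, 5, 6, 9, 10, 15, 18, 27, 30, 45, 54, 90, 135, 270.
Check each in increasing order: 191^1 ≡ 191;  191^2 ≡ 167;  191^3 ≡ 190;  191^5 ≡ 23;  191^6 ≡ 57;  191^9 ≡ 261;  191^10 ≡ 258;  191^15 ≡ 243;  191^18 ≡ 100;  191^27 ≡ 84;  191^30 ≡ 242;  191^45 ≡ 270;  191^54 ≡ 10;  191^90 ≡ 1.
Smallest exponent giving 1 is 90.

90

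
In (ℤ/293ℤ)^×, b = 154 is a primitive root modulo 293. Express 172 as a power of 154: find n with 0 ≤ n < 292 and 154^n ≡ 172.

168

Baby-step giant-step with m = ceil(sqrt(292)) = 18.
Baby table (154^j mod 293 for j=0..17):
  0:1  1:154  2:276  3:19  4:289  5:263  6:68  7:217
  8:16  9:120  10:21  11:11  12:229  13:106  14:209  15:249
  16:256  17:162
Giant step factor: 154^(-18) ≡ 184 (mod 293).
Scan 172·184^i mod 293 for i = 0, 1, …:
  i=0: 172   i=1: 4   i=2: 150   i=3: 58
  i=4: 124   i=5: 255   i=6: 40   i=7: 35
  i=8: 287   i=9: 68
Match at i=9, j=6: n = 9·18 + 6 = 168.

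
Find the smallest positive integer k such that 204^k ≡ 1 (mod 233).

29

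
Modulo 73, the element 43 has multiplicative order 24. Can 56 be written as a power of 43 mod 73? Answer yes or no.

yes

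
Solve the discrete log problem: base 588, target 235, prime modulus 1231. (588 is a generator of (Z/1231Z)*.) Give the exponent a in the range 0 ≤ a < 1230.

Baby-step giant-step with m = ceil(sqrt(1230)) = 36.
Baby table (588^j mod 1231 for j=0..35):
  0:1  1:588  2:1064  3:284  4:807  5:581  6:641  7:222
  8:50  9:1087  10:267  11:659  12:958  13:737  14:44  15:21
  16:38  17:186  18:1040  19:944  20:1122  21:1151  22:969  23:1050
  24:669  25:683  26:298  27:422  28:705  29:924  30:441  31:798
  32:213  33:913  34:128  35:173
Giant step factor: 588^(-36) ≡ 902 (mod 1231).
Scan 235·902^i mod 1231 for i = 0, 1, …:
  i=0: 235   i=1: 238   i=2: 482   i=3: 221
  i=4: 1151
Match at i=4, j=21: a = 4·36 + 21 = 165.

165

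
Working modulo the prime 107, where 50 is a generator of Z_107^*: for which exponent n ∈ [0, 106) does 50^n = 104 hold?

Baby-step giant-step with m = ceil(sqrt(106)) = 11.
Baby table (50^j mod 107 for j=0..10):
  0:1  1:50  2:39  3:24  4:23  5:80  6:41  7:17
  8:101  9:21  10:87
Giant step factor: 50^(-11) ≡ 26 (mod 107).
Scan 104·26^i mod 107 for i = 0, 1, …:
  i=0: 104   i=1: 29   i=2: 5   i=3: 23
Match at i=3, j=4: n = 3·11 + 4 = 37.

37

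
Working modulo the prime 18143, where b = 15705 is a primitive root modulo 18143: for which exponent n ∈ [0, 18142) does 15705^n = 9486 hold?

10895

Baby-step giant-step with m = ceil(sqrt(18142)) = 135.
Baby table (15705^j mod 18143 for j=0..134):
  0:1  1:15705  2:11083  3:12716  4:4779  5:14747  6:6240  7:8857
  8:14947  9:8501  10:12011  11:18127  12:2722  13:4102  14:14260  15:14251
  16:18050  17:9018  18:3432  19:14850  20:9128  21:7397  22:256  23:10877
  24:6940  25:7699  26:7843  27:1488  28:856  29:17660  30:16402  31:17239
  32:8649  33:14047  34:7398  35:15961  36:3817  37:1513  38:12478  39:4447
  40:7728  41:9713  42:14464  43:6760  44:11107  45:8633  46:16769  47:11500
  48:12078  49:18068  50:1420  51:3353  52:7879  53:4435  54:698  55:3718
  56:7016  57:3841  58:15573  59:6325  60:1200  61:13566  62:781  63:937
  64:1612  65:6975  66:13084  67:14745  68:11116  69:4834  70:7658  71:17086
  72:660  73:5647  74:3151  75:10494  76:15401  77:8372  78:18082  79:3574
  80:13371  81:4473  82:16912  83:7583  84:363  85:4013  86:13526  87:7586
  88:11192  89:976  90:15388  91:3780  92:1004  93:1553  94:5673  95:12335
  96:8364  97:1300  98:5625  99:2358  100:2527  101:7794  102:12092  103:2079
  104:11438  105:18090  106:2213  107:11320  108:15486  109:715  110:16701  111:13997
  112:2297  113:6101  114:3022  115:16565  116:848  117:878  118:310  119:6226
  120:6703  121:4929  122:11907  123:17677  124:11242  125:6077  126:7105  127:4575
  128:4095  129:13183  130:9242  131:1610  132:11851  133:9061  134:7456
Giant step factor: 15705^(-135) ≡ 10958 (mod 18143).
Scan 9486·10958^i mod 18143 for i = 0, 1, …:
  i=0: 9486   i=1: 6341   i=2: 15131   i=3: 14764
  i=4: 2781   i=5: 12101   i=6: 13714   i=7: 17686
  i=8: 17805   i=9: 15511     …   i=79: 4493
  i=80: 12335
Match at i=80, j=95: n = 80·135 + 95 = 10895.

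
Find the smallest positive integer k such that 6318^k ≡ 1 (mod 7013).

7012

The order of 6318 must divide p − 1 = 7012 = 2^2 · 1753.
Divisors: 1, 2, 4, 1753, 3506, 7012.
Check each in increasing order: 6318^1 ≡ 6318;  6318^2 ≡ 6141;  6318^4 ≡ 2980;  6318^1753 ≡ 4533;  6318^3506 ≡ 7012;  6318^7012 ≡ 1.
Smallest exponent giving 1 is 7012.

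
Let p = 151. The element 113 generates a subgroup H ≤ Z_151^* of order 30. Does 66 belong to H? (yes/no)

66 ∈ ⟨113⟩ iff 66^30 ≡ 1 (mod 151), since |⟨113⟩| = 30.
66^30 mod 151 = 1.
Since 1 = 1, 66 lies in the subgroup.

yes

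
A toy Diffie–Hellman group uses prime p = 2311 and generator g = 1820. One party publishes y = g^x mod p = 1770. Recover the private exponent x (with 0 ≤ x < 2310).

Baby-step giant-step with m = ceil(sqrt(2310)) = 49.
Baby table (1820^j mod 2311 for j=0..48):
  0:1  1:1820  2:737  3:960  4:84  5:354  6:1822  7:2066
  8:123  9:2004  10:522  11:219  12:1088  13:1944  14:2250  15:2219
  16:1263  17:1526  18:1809  19:1516  20:2097  21:1079  22:1741  23:239
  24:512  25:507  26:651  27:1588  28:1410  29:990  30:1531  31:1665
  32:579  33:2275  34:1499  35:1200  36:105  37:1598  38:1122  39:1427
  40:1887  41:194  42:1808  43:2007  44:1360  45:119  46:1657  47:2196
  48:1001
Giant step factor: 1820^(-49) ≡ 126 (mod 2311).
Scan 1770·126^i mod 2311 for i = 0, 1, …:
  i=0: 1770   i=1: 1164   i=2: 1071   i=3: 908
  i=4: 1169   i=5: 1701   i=6: 1714   i=7: 1041
  i=8: 1750   i=9: 955     …   i=36: 1931
  i=37: 651
Match at i=37, j=26: x = 37·49 + 26 = 1839.

1839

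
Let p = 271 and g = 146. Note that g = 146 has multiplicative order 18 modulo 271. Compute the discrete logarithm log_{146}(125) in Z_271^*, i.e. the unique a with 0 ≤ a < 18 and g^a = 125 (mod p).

Successive powers of 146 modulo 271:
  146^0=1  146^1=146  146^2=178  146^3=243  146^4=248  146^5=165
  146^6=242  146^7=102  146^8=258  146^9=270  146^10=125
So 146^10 ≡ 125 (mod 271), giving a = 10.

10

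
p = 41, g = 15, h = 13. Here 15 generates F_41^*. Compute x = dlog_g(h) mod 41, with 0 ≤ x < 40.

3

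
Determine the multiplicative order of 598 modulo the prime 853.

213

The order of 598 must divide p − 1 = 852 = 2^2 · 3 · 71.
Divisors: 1, 2, 3, 4, 6, 12, 71, 142, 213, 284, 426, 852.
Check each in increasing order: 598^1 ≡ 598;  598^2 ≡ 197;  598^3 ≡ 92;  598^4 ≡ 424;  598^6 ≡ 787;  598^12 ≡ 91;  598^71 ≡ 220;  598^142 ≡ 632;  598^213 ≡ 1.
Smallest exponent giving 1 is 213.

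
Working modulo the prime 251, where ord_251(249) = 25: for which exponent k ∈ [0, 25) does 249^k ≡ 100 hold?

18

Successive powers of 249 modulo 251:
  249^0=1  249^1=249  249^2=4  249^3=243  249^4=16  249^5=219
  249^6=64  249^7=123  249^8=5  249^9=241  249^10=20  249^11=211
  249^12=80  249^13=91  249^14=69  249^15=113  249^16=25  249^17=201
  249^18=100
So 249^18 ≡ 100 (mod 251), giving k = 18.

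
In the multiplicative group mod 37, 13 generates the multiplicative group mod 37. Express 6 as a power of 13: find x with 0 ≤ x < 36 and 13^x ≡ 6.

Successive powers of 13 modulo 37:
  13^0=1  13^1=13  13^2=21  13^3=14  13^4=34  13^5=35
  13^6=11  13^7=32  13^8=9  13^9=6
So 13^9 ≡ 6 (mod 37), giving x = 9.

9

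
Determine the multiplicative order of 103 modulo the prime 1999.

333

The order of 103 must divide p − 1 = 1998 = 2 · 3^3 · 37.
Divisors: 1, 2, 3, 6, 9, 18, 27, 37, 54, 74, 111, 222, 333, 666, 999, 1998.
Check each in increasing order: 103^1 ≡ 103;  103^2 ≡ 614;  103^3 ≡ 1273;  103^6 ≡ 1339;  103^9 ≡ 1399;  103^18 ≡ 180;  103^27 ≡ 1945;  103^37 ≡ 869;  103^54 ≡ 917;  103^74 ≡ 1538;  103^111 ≡ 1190;  103^222 ≡ 808;  103^333 ≡ 1.
Smallest exponent giving 1 is 333.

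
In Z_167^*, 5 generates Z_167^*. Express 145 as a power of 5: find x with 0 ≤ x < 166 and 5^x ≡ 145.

Baby-step giant-step with m = ceil(sqrt(166)) = 13.
Baby table (5^j mod 167 for j=0..12):
  0:1  1:5  2:25  3:125  4:124  5:119  6:94  7:136
  8:12  9:60  10:133  11:164  12:152
Giant step factor: 5^(-13) ≡ 118 (mod 167).
Scan 145·118^i mod 167 for i = 0, 1, …:
  i=0: 145   i=1: 76   i=2: 117   i=3: 112
  i=4: 23   i=5: 42   i=6: 113   i=7: 141
  i=8: 105   i=9: 32   i=10: 102   i=11: 12
Match at i=11, j=8: x = 11·13 + 8 = 151.

151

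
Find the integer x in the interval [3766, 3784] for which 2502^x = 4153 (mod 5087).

Compute 2502^3766 mod 5087 = 523, then multiply by 2502 repeatedly:
  2502^3766=523  2502^3767=1187  2502^3768=4153
Found 4153 at exponent 3768.

3768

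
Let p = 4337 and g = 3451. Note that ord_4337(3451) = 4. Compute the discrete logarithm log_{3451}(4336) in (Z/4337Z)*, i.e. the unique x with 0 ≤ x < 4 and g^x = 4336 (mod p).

Successive powers of 3451 modulo 4337:
  3451^0=1  3451^1=3451  3451^2=4336
So 3451^2 ≡ 4336 (mod 4337), giving x = 2.

2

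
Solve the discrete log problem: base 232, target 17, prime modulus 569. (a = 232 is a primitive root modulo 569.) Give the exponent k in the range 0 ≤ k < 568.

Baby-step giant-step with m = ceil(sqrt(568)) = 24.
Baby table (232^j mod 569 for j=0..23):
  0:1  1:232  2:338  3:463  4:444  5:19  6:425  7:163
  8:262  9:470  10:361  11:109  12:252  13:426  14:395  15:31
  16:364  17:236  18:128  19:108  20:20  21:88  22:501  23:156
Giant step factor: 232^(-24) ≡ 348 (mod 569).
Scan 17·348^i mod 569 for i = 0, 1, …:
  i=0: 17   i=1: 226   i=2: 126   i=3: 35
  i=4: 231   i=5: 159   i=6: 139   i=7: 7
  i=8: 160   i=9: 487     …   i=14: 438
  i=15: 501
Match at i=15, j=22: k = 15·24 + 22 = 382.

382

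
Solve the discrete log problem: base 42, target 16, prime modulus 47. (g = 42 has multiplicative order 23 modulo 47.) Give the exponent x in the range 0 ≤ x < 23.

3

Successive powers of 42 modulo 47:
  42^0=1  42^1=42  42^2=25  42^3=16
So 42^3 ≡ 16 (mod 47), giving x = 3.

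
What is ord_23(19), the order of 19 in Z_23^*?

22

The order of 19 must divide p − 1 = 22 = 2 · 11.
Divisors: 1, 2, 11, 22.
Check each in increasing order: 19^1 ≡ 19;  19^2 ≡ 16;  19^11 ≡ 22;  19^22 ≡ 1.
Smallest exponent giving 1 is 22.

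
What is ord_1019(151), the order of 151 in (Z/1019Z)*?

509

The order of 151 must divide p − 1 = 1018 = 2 · 509.
Divisors: 1, 2, 509, 1018.
Check each in increasing order: 151^1 ≡ 151;  151^2 ≡ 383;  151^509 ≡ 1.
Smallest exponent giving 1 is 509.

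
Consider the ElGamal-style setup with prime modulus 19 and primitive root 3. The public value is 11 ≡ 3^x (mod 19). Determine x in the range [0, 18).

12

Successive powers of 3 modulo 19:
  3^0=1  3^1=3  3^2=9  3^3=8  3^4=5  3^5=15
  3^6=7  3^7=2  3^8=6  3^9=18  3^10=16  3^11=10
  3^12=11
So 3^12 ≡ 11 (mod 19), giving x = 12.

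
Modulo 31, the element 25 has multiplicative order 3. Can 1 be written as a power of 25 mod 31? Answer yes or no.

⟨25⟩ has order 3; its elements mod 31 are {1, 5, 25}.
1 is in this set.

yes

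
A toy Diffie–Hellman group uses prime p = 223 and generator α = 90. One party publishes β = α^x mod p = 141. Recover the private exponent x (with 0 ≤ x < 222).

69

Baby-step giant-step with m = ceil(sqrt(222)) = 15.
Baby table (90^j mod 223 for j=0..14):
  0:1  1:90  2:72  3:13  4:55  5:44  6:169  7:46
  8:126  9:190  10:152  11:77  12:17  13:192  14:109
Giant step factor: 90^(-15) ≡ 111 (mod 223).
Scan 141·111^i mod 223 for i = 0, 1, …:
  i=0: 141   i=1: 41   i=2: 91   i=3: 66
  i=4: 190
Match at i=4, j=9: x = 4·15 + 9 = 69.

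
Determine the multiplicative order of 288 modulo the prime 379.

The order of 288 must divide p − 1 = 378 = 2 · 3^3 · 7.
Divisors: 1, 2, 3, 6, 7, 9, 14, 18, 21, 27, 42, 54, 63, 126, 189, 378.
Check each in increasing order: 288^1 ≡ 288;  288^2 ≡ 322;  288^3 ≡ 260;  288^6 ≡ 138;  288^7 ≡ 328;  288^9 ≡ 254;  288^14 ≡ 327;  288^18 ≡ 86;  288^21 ≡ 378;  288^27 ≡ 241;  288^42 ≡ 1.
Smallest exponent giving 1 is 42.

42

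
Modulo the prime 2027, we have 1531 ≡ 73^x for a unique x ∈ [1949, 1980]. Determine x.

1961

Compute 73^1949 mod 2027 = 70, then multiply by 73 repeatedly:
  73^1949=70  73^1950=1056  73^1951=62  73^1952=472  73^1953=2024
  73^1954=1808  73^1955=229  73^1956=501  73^1957=87  73^1958=270
  73^1959=1467  73^1960=1687  73^1961=1531
Found 1531 at exponent 1961.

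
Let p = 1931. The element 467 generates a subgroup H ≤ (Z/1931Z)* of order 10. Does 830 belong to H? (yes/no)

830 ∈ ⟨467⟩ iff 830^10 ≡ 1 (mod 1931), since |⟨467⟩| = 10.
830^10 mod 1931 = 1.
Since 1 = 1, 830 lies in the subgroup.

yes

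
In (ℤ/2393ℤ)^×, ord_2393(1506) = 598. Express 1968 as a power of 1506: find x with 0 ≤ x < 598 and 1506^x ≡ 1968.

383

Baby-step giant-step with m = ceil(sqrt(598)) = 25.
Baby table (1506^j mod 2393 for j=0..24):
  0:1  1:1506  2:1865  3:1701  4:1196  5:1640  6:264  7:346
  8:1795  9:1573  10:2261  11:2220  12:299  13:410  14:66  15:1283
  16:1047  17:2188  18:2360  19:555  20:673  21:1299  22:1213  23:919
  24:860
Giant step factor: 1506^(-25) ≡ 35 (mod 2393).
Scan 1968·35^i mod 2393 for i = 0, 1, …:
  i=0: 1968   i=1: 1876   i=2: 1049   i=3: 820
  i=4: 2377   i=5: 1833   i=6: 1937   i=7: 791
  i=8: 1362   i=9: 2203     …   i=14: 735
  i=15: 1795
Match at i=15, j=8: x = 15·25 + 8 = 383.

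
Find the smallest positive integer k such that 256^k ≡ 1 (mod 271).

The order of 256 must divide p − 1 = 270 = 2 · 3^3 · 5.
Divisors: 1, 2, 3, 5, 6, 9, 10, 15, 18, 27, 30, 45, 54, 90, 135, 270.
Check each in increasing order: 256^1 ≡ 256;  256^2 ≡ 225;  256^3 ≡ 148;  256^5 ≡ 238;  256^6 ≡ 224;  256^9 ≡ 90;  256^10 ≡ 5;  256^15 ≡ 106;  256^18 ≡ 241;  256^27 ≡ 10;  256^30 ≡ 125;  256^45 ≡ 242;  256^54 ≡ 100;  256^90 ≡ 28;  256^135 ≡ 1.
Smallest exponent giving 1 is 135.

135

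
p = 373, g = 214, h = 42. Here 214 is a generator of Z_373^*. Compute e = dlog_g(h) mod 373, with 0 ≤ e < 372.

Baby-step giant-step with m = ceil(sqrt(372)) = 20.
Baby table (214^j mod 373 for j=0..19):
  0:1  1:214  2:290  3:142  4:175  5:150  6:22  7:232
  8:39  9:140  10:120  11:316  12:111  13:255  14:112  15:96
  16:29  17:238  18:204  19:15
Giant step factor: 214^(-20) ≡ 170 (mod 373).
Scan 42·170^i mod 373 for i = 0, 1, …:
  i=0: 42   i=1: 53   i=2: 58   i=3: 162
  i=4: 311   i=5: 277   i=6: 92   i=7: 347
  i=8: 56   i=9: 195     …   i=14: 247
  i=15: 214
Match at i=15, j=1: e = 15·20 + 1 = 301.

301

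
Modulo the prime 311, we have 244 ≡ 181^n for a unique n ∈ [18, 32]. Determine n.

23

Compute 181^18 mod 311 = 60, then multiply by 181 repeatedly:
  181^18=60  181^19=286  181^20=140  181^21=149  181^22=223
  181^23=244
Found 244 at exponent 23.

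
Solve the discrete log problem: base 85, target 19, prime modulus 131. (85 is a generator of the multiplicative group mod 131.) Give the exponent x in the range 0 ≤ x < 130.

15

Successive powers of 85 modulo 131:
  85^0=1  85^1=85  85^2=20  85^3=128  85^4=7  85^5=71
  85^6=9  85^7=110  85^8=49  85^9=104  85^10=63  85^11=115
  85^12=81  85^13=73  85^14=48  85^15=19
So 85^15 ≡ 19 (mod 131), giving x = 15.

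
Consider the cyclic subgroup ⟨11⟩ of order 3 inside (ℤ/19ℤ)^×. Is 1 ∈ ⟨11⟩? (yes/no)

yes

⟨11⟩ has order 3; its elements mod 19 are {1, 7, 11}.
1 is in this set.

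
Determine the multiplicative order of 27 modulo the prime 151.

50

The order of 27 must divide p − 1 = 150 = 2 · 3 · 5^2.
Divisors: 1, 2, 3, 5, 6, 10, 15, 25, 30, 50, 75, 150.
Check each in increasing order: 27^1 ≡ 27;  27^2 ≡ 125;  27^3 ≡ 53;  27^5 ≡ 132;  27^6 ≡ 91;  27^10 ≡ 59;  27^15 ≡ 87;  27^25 ≡ 150;  27^30 ≡ 19;  27^50 ≡ 1.
Smallest exponent giving 1 is 50.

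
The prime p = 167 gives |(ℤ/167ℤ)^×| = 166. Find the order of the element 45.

166

The order of 45 must divide p − 1 = 166 = 2 · 83.
Divisors: 1, 2, 83, 166.
Check each in increasing order: 45^1 ≡ 45;  45^2 ≡ 21;  45^83 ≡ 166;  45^166 ≡ 1.
Smallest exponent giving 1 is 166.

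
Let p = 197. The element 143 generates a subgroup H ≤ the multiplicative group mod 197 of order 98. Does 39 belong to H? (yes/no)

39 ∈ ⟨143⟩ iff 39^98 ≡ 1 (mod 197), since |⟨143⟩| = 98.
39^98 mod 197 = 1.
Since 1 = 1, 39 lies in the subgroup.

yes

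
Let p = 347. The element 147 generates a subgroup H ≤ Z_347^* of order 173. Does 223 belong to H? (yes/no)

no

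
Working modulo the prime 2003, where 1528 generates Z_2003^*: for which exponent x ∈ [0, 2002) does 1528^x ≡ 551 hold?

Baby-step giant-step with m = ceil(sqrt(2002)) = 45.
Baby table (1528^j mod 2003 for j=0..44):
  0:1  1:1528  2:1289  3:643  4:1034  5:1588  6:831  7:1869
  8:1557  9:1535  10:1970  11:1654  12:1529  13:814  14:1932  15:1677
  16:619  17:416  18:697  19:1423  20:1089  21:1502  22:1621  23:1180
  24:340  25:743  26:1606  27:293  28:1035  29:1113  30:117  31:509
  32:588  33:1120  34:798  35:1520  36:1083  37:346  38:1899  39:1328
  40:145  41:1230  42:626  43:1097  44:1708
Giant step factor: 1528^(-45) ≡ 1461 (mod 2003).
Scan 551·1461^i mod 2003 for i = 0, 1, …:
  i=0: 551   i=1: 1808   i=2: 1534   i=3: 1820
  i=4: 1039   i=5: 1708
Match at i=5, j=44: x = 5·45 + 44 = 269.

269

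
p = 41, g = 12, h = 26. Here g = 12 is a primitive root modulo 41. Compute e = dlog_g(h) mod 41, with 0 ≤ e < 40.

Successive powers of 12 modulo 41:
  12^0=1  12^1=12  12^2=21  12^3=6  12^4=31  12^5=3
  12^6=36  12^7=22  12^8=18  12^9=11  12^10=9  12^11=26
So 12^11 ≡ 26 (mod 41), giving e = 11.

11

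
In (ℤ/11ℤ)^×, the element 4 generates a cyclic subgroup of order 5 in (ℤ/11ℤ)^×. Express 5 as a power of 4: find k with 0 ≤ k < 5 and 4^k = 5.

2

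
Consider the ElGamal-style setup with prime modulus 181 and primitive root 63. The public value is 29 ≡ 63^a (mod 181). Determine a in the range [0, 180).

84

Baby-step giant-step with m = ceil(sqrt(180)) = 14.
Baby table (63^j mod 181 for j=0..13):
  0:1  1:63  2:168  3:86  4:169  5:149  6:156  7:54
  8:144  9:22  10:119  11:76  12:82  13:98
Giant step factor: 63^(-14) ≡ 172 (mod 181).
Scan 29·172^i mod 181 for i = 0, 1, …:
  i=0: 29   i=1: 101   i=2: 177   i=3: 36
  i=4: 38   i=5: 20   i=6: 1
Match at i=6, j=0: a = 6·14 + 0 = 84.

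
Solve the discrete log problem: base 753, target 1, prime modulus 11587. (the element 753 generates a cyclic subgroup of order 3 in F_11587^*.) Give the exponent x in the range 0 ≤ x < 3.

Successive powers of 753 modulo 11587:
  753^0=1
So 753^0 ≡ 1 (mod 11587), giving x = 0.

0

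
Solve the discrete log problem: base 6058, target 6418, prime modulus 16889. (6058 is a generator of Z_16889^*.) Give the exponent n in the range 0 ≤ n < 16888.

14872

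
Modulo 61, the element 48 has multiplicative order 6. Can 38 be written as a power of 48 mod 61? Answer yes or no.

no

38 ∈ ⟨48⟩ iff 38^6 ≡ 1 (mod 61), since |⟨48⟩| = 6.
38^6 mod 61 = 52.
Since 52 ≠ 1, 38 does not lie in the subgroup.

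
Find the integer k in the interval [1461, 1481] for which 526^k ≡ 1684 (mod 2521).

1464

Compute 526^1461 mod 2521 = 1768, then multiply by 526 repeatedly:
  526^1461=1768  526^1462=2240  526^1463=933  526^1464=1684
Found 1684 at exponent 1464.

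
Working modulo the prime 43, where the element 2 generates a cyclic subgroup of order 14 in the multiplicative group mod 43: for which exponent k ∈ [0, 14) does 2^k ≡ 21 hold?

Successive powers of 2 modulo 43:
  2^0=1  2^1=2  2^2=4  2^3=8  2^4=16  2^5=32
  2^6=21
So 2^6 ≡ 21 (mod 43), giving k = 6.

6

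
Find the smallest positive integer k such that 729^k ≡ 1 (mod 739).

123

The order of 729 must divide p − 1 = 738 = 2 · 3^2 · 41.
Divisors: 1, 2, 3, 6, 9, 18, 41, 82, 123, 246, 369, 738.
Check each in increasing order: 729^1 ≡ 729;  729^2 ≡ 100;  729^3 ≡ 478;  729^6 ≡ 133;  729^9 ≡ 20;  729^18 ≡ 400;  729^41 ≡ 320;  729^82 ≡ 418;  729^123 ≡ 1.
Smallest exponent giving 1 is 123.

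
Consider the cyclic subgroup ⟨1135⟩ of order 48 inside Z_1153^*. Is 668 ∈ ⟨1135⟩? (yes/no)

no

668 ∈ ⟨1135⟩ iff 668^48 ≡ 1 (mod 1153), since |⟨1135⟩| = 48.
668^48 mod 1153 = 75.
Since 75 ≠ 1, 668 does not lie in the subgroup.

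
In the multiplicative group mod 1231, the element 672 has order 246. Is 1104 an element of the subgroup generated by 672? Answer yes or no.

yes

1104 ∈ ⟨672⟩ iff 1104^246 ≡ 1 (mod 1231), since |⟨672⟩| = 246.
1104^246 mod 1231 = 1.
Since 1 = 1, 1104 lies in the subgroup.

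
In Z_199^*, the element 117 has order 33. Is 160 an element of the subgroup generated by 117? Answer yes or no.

160 ∈ ⟨117⟩ iff 160^33 ≡ 1 (mod 199), since |⟨117⟩| = 33.
160^33 mod 199 = 106.
Since 106 ≠ 1, 160 does not lie in the subgroup.

no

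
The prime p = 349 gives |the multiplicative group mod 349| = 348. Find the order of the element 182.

116

The order of 182 must divide p − 1 = 348 = 2^2 · 3 · 29.
Divisors: 1, 2, 3, 4, 6, 12, 29, 58, 87, 116, 174, 348.
Check each in increasing order: 182^1 ≡ 182;  182^2 ≡ 318;  182^3 ≡ 291;  182^4 ≡ 263;  182^6 ≡ 223;  182^12 ≡ 171;  182^29 ≡ 213;  182^58 ≡ 348;  182^87 ≡ 136;  182^116 ≡ 1.
Smallest exponent giving 1 is 116.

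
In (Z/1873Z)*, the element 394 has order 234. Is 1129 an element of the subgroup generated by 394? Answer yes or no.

no

1129 ∈ ⟨394⟩ iff 1129^234 ≡ 1 (mod 1873), since |⟨394⟩| = 234.
1129^234 mod 1873 = 1654.
Since 1654 ≠ 1, 1129 does not lie in the subgroup.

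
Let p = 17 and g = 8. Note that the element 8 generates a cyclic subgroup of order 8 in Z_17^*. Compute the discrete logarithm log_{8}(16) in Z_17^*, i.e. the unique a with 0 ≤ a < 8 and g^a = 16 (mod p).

Successive powers of 8 modulo 17:
  8^0=1  8^1=8  8^2=13  8^3=2  8^4=16
So 8^4 ≡ 16 (mod 17), giving a = 4.

4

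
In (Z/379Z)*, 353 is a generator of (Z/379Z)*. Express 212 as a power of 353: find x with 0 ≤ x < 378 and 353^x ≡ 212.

Baby-step giant-step with m = ceil(sqrt(378)) = 20.
Baby table (353^j mod 379 for j=0..19):
  0:1  1:353  2:297  3:237  4:281  5:274  6:77  7:272
  8:129  9:57  10:34  11:253  12:244  13:99  14:79  15:220
  16:344  17:152  18:217  19:43
Giant step factor: 353^(-20) ≡ 20 (mod 379).
Scan 212·20^i mod 379 for i = 0, 1, …:
  i=0: 212   i=1: 71   i=2: 283   i=3: 354
  i=4: 258   i=5: 233   i=6: 112   i=7: 345
  i=8: 78   i=9: 44     …   i=15: 59
  i=16: 43
Match at i=16, j=19: x = 16·20 + 19 = 339.

339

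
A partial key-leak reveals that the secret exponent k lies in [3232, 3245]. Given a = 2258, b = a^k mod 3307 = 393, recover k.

3233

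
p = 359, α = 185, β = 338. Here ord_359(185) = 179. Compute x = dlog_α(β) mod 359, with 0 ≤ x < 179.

Baby-step giant-step with m = ceil(sqrt(179)) = 14.
Baby table (185^j mod 359 for j=0..13):
  0:1  1:185  2:120  3:301  4:40  5:220  6:133  7:193
  8:164  9:184  10:294  11:181  12:98  13:180
Giant step factor: 185^(-14) ≡ 33 (mod 359).
Scan 338·33^i mod 359 for i = 0, 1, …:
  i=0: 338   i=1: 25   i=2: 107   i=3: 300
  i=4: 207   i=5: 10   i=6: 330   i=7: 120
Match at i=7, j=2: x = 7·14 + 2 = 100.

100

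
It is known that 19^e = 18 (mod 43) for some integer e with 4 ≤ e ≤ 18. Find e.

Compute 19^4 mod 43 = 31, then multiply by 19 repeatedly:
  19^4=31  19^5=30  19^6=11  19^7=37  19^8=15
  19^9=27  19^10=40  19^11=29  19^12=35  19^13=20
  19^14=36  19^15=39  19^16=10  19^17=18
Found 18 at exponent 17.

17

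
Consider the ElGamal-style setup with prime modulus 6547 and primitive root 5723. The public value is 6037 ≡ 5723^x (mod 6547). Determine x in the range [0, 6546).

1140

Baby-step giant-step with m = ceil(sqrt(6546)) = 81.
Baby table (5723^j mod 6547 for j=0..80):
  0:1  1:5723  2:4635  3:4208  4:2518  5:567  6:4176  7:2698
  8:2828  9:460  10:686  11:4325  12:4315  13:6008  14:5487  15:2689
  16:3697  17:4574  18:2096  19:1304  20:5759  21:1159  22:846  23:3425
  24:6104  25:4947  26:2453  27:1751  28:4063  29:4152  30:2833  31:2887
  32:4220  33:5724  34:3811  35:2296  36:179  37:3085  38:4743  39:327
  40:5526  41:3288  42:1146  43:5011  44:2093  45:3776  46:4948  47:1629
  48:6386  49:1724  50:123  51:3400  52:516  53:371  54:2005  55:4271
  56:2982  57:4504  58:853  59:4204  60:5814  61:1668  62:438  63:5720
  64:560  65:3397  66:2988  67:6107  68:2475  69:3264  70:1281  71:5070
  72:5853  73:2267  74:4434  75:6157  76:557  77:5869  78:2177  79:30
  80:1468
Giant step factor: 5723^(-81) ≡ 1265 (mod 6547).
Scan 6037·1265^i mod 6547 for i = 0, 1, …:
  i=0: 6037   i=1: 3003   i=2: 1535   i=3: 3863
  i=4: 2633   i=5: 4869   i=6: 5105   i=7: 2483
  i=8: 4982   i=9: 4016     …   i=13: 6276
  i=14: 4176
Match at i=14, j=6: x = 14·81 + 6 = 1140.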